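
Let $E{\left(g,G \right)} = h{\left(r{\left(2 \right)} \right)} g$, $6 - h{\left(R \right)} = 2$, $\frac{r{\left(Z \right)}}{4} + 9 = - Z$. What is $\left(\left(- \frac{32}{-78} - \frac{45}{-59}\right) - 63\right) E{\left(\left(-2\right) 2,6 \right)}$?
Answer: $\frac{2276224}{2301} \approx 989.23$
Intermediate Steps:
$r{\left(Z \right)} = -36 - 4 Z$ ($r{\left(Z \right)} = -36 + 4 \left(- Z\right) = -36 - 4 Z$)
$h{\left(R \right)} = 4$ ($h{\left(R \right)} = 6 - 2 = 4$)
$E{\left(g,G \right)} = 4 g$
$\left(\left(- \frac{32}{-78} - \frac{45}{-59}\right) - 63\right) E{\left(\left(-2\right) 2,6 \right)} = \left(\left(- \frac{32}{-78} - \frac{45}{-59}\right) - 63\right) 4 \left(\left(-2\right) 2\right) = \left(\left(\left(-32\right) \left(- \frac{1}{78}\right) - - \frac{45}{59}\right) - 63\right) 4 \left(-4\right) = \left(\left(\frac{16}{39} + \frac{45}{59}\right) - 63\right) \left(-16\right) = \left(\frac{2699}{2301} - 63\right) \left(-16\right) = \left(- \frac{142264}{2301}\right) \left(-16\right) = \frac{2276224}{2301}$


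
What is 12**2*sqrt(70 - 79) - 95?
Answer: -95 + 432*I ≈ -95.0 + 432.0*I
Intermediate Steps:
12**2*sqrt(70 - 79) - 95 = 144*sqrt(-9) - 95 = 144*(3*I) - 95 = 432*I - 95 = -95 + 432*I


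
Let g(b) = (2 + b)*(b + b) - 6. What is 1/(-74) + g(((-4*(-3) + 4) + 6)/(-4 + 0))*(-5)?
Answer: -6013/37 ≈ -162.51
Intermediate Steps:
g(b) = -6 + 2*b*(2 + b) (g(b) = (2 + b)*(2*b) - 6 = 2*b*(2 + b) - 6 = -6 + 2*b*(2 + b))
1/(-74) + g(((-4*(-3) + 4) + 6)/(-4 + 0))*(-5) = 1/(-74) + (-6 + 2*(((-4*(-3) + 4) + 6)/(-4 + 0))**2 + 4*(((-4*(-3) + 4) + 6)/(-4 + 0)))*(-5) = -1/74 + (-6 + 2*(((12 + 4) + 6)/(-4))**2 + 4*(((12 + 4) + 6)/(-4)))*(-5) = -1/74 + (-6 + 2*((16 + 6)*(-1/4))**2 + 4*((16 + 6)*(-1/4)))*(-5) = -1/74 + (-6 + 2*(22*(-1/4))**2 + 4*(22*(-1/4)))*(-5) = -1/74 + (-6 + 2*(-11/2)**2 + 4*(-11/2))*(-5) = -1/74 + (-6 + 2*(121/4) - 22)*(-5) = -1/74 + (-6 + 121/2 - 22)*(-5) = -1/74 + (65/2)*(-5) = -1/74 - 325/2 = -6013/37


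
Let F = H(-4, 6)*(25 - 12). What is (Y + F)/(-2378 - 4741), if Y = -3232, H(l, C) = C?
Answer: 3154/7119 ≈ 0.44304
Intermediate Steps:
F = 78 (F = 6*(25 - 12) = 6*13 = 78)
(Y + F)/(-2378 - 4741) = (-3232 + 78)/(-2378 - 4741) = -3154/(-7119) = -3154*(-1/7119) = 3154/7119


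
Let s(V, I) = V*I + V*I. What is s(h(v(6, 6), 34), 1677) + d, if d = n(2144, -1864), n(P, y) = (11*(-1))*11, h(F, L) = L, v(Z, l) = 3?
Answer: 113915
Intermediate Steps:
s(V, I) = 2*I*V (s(V, I) = I*V + I*V = 2*I*V)
n(P, y) = -121 (n(P, y) = -11*11 = -121)
d = -121
s(h(v(6, 6), 34), 1677) + d = 2*1677*34 - 121 = 114036 - 121 = 113915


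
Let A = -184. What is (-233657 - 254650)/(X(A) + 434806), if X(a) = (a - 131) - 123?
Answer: -488307/434368 ≈ -1.1242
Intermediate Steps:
X(a) = -254 + a (X(a) = (-131 + a) - 123 = -254 + a)
(-233657 - 254650)/(X(A) + 434806) = (-233657 - 254650)/((-254 - 184) + 434806) = -488307/(-438 + 434806) = -488307/434368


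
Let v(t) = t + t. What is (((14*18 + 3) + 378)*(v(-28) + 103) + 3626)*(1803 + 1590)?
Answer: 113248161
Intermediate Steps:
v(t) = 2*t
(((14*18 + 3) + 378)*(v(-28) + 103) + 3626)*(1803 + 1590) = (((14*18 + 3) + 378)*(2*(-28) + 103) + 3626)*(1803 + 1590) = (((252 + 3) + 378)*(-56 + 103) + 3626)*3393 = ((255 + 378)*47 + 3626)*3393 = (633*47 + 3626)*3393 = (29751 + 3626)*3393 = 33377*3393 = 113248161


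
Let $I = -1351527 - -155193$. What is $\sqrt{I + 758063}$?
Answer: $i \sqrt{438271} \approx 662.02 i$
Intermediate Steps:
$I = -1196334$ ($I = -1351527 + 155193 = -1196334$)
$\sqrt{I + 758063} = \sqrt{-1196334 + 758063} = \sqrt{-438271} = i \sqrt{438271}$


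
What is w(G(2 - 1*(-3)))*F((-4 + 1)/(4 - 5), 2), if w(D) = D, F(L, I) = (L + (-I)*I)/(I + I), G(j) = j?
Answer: -5/4 ≈ -1.2500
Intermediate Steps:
F(L, I) = (L - I**2)/(2*I) (F(L, I) = (L - I**2)/((2*I)) = (L - I**2)*(1/(2*I)) = (L - I**2)/(2*I))
w(G(2 - 1*(-3)))*F((-4 + 1)/(4 - 5), 2) = (2 - 1*(-3))*((1/2)*((-4 + 1)/(4 - 5) - 1*2**2)/2) = (2 + 3)*((1/2)*(1/2)*(-3/(-1) - 1*4)) = 5*((1/2)*(1/2)*(-3*(-1) - 4)) = 5*((1/2)*(1/2)*(3 - 4)) = 5*((1/2)*(1/2)*(-1)) = 5*(-1/4) = -5/4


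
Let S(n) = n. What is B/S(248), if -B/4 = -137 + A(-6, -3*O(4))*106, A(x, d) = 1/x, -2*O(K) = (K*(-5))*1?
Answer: 232/93 ≈ 2.4946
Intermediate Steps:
O(K) = 5*K/2 (O(K) = -K*(-5)/2 = -(-5*K)/2 = -(-5)*K/2 = 5*K/2)
B = 1856/3 (B = -4*(-137 + 106/(-6)) = -4*(-137 - ⅙*106) = -4*(-137 - 53/3) = -4*(-464/3) = 1856/3 ≈ 618.67)
B/S(248) = (1856/3)/248 = (1856/3)*(1/248) = 232/93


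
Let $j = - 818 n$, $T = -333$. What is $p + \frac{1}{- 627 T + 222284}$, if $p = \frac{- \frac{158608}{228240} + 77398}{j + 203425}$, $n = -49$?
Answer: $\frac{95188310227226}{299478782411325} \approx 0.31785$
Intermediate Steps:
$j = 40082$ ($j = \left(-818\right) \left(-49\right) = 40082$)
$p = \frac{1104072557}{3473627355}$ ($p = \frac{- \frac{158608}{228240} + 77398}{40082 + 203425} = \frac{\left(-158608\right) \frac{1}{228240} + 77398}{243507} = \left(- \frac{9913}{14265} + 77398\right) \frac{1}{243507} = \frac{1104072557}{14265} \cdot \frac{1}{243507} = \frac{1104072557}{3473627355} \approx 0.31784$)
$p + \frac{1}{- 627 T + 222284} = \frac{1104072557}{3473627355} + \frac{1}{\left(-627\right) \left(-333\right) + 222284} = \frac{1104072557}{3473627355} + \frac{1}{208791 + 222284} = \frac{1104072557}{3473627355} + \frac{1}{431075} = \frac{95188310227226}{299478782411325}$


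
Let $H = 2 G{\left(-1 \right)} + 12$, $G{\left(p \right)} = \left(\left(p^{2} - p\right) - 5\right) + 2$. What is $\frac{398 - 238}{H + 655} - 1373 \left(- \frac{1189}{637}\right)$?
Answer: $\frac{31020355}{12103} \approx 2563.0$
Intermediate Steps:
$G{\left(p \right)} = -3 + p^{2} - p$ ($G{\left(p \right)} = \left(-5 + p^{2} - p\right) + 2 = -3 + p^{2} - p$)
$H = 10$ ($H = 2 \left(-3 + \left(-1\right)^{2} - -1\right) + 12 = 2 \left(-3 + 1 + 1\right) + 12 = 2 \left(-1\right) + 12 = -2 + 12 = 10$)
$\frac{398 - 238}{H + 655} - 1373 \left(- \frac{1189}{637}\right) = \frac{398 - 238}{10 + 655} - 1373 \left(- \frac{1189}{637}\right) = \frac{160}{665} - 1373 \left(\left(-1189\right) \frac{1}{637}\right) = 160 \cdot \frac{1}{665} - - \frac{1632497}{637} = \frac{32}{133} + \frac{1632497}{637} = \frac{31020355}{12103}$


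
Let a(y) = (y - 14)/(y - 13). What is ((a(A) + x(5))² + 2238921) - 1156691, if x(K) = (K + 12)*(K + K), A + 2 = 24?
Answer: 90026074/81 ≈ 1.1114e+6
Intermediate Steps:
A = 22 (A = -2 + 24 = 22)
a(y) = (-14 + y)/(-13 + y)
x(K) = 2*K*(12 + K) (x(K) = (12 + K)*(2*K) = 2*K*(12 + K))
((a(A) + x(5))² + 2238921) - 1156691 = (((-14 + 22)/(-13 + 22) + 2*5*(12 + 5))² + 2238921) - 1156691 = ((8/9 + 2*5*17)² + 2238921) - 1156691 = (((⅑)*8 + 170)² + 2238921) - 1156691 = ((8/9 + 170)² + 2238921) - 1156691 = ((1538/9)² + 2238921) - 1156691 = (2365444/81 + 2238921) - 1156691 = 183718045/81 - 1156691 = 90026074/81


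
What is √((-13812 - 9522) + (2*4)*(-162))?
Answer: I*√24630 ≈ 156.94*I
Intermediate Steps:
√((-13812 - 9522) + (2*4)*(-162)) = √(-23334 + 8*(-162)) = √(-23334 - 1296) = √(-24630) = I*√24630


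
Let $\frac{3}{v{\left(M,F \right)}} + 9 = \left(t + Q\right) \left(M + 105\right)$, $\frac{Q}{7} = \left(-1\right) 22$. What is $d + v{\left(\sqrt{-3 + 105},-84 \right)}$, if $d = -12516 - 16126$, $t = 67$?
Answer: $- \frac{43939320362}{1534087} + \frac{29 \sqrt{102}}{9204522} \approx -28642.0$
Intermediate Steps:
$Q = -154$ ($Q = 7 \left(\left(-1\right) 22\right) = 7 \left(-22\right) = -154$)
$v{\left(M,F \right)} = \frac{3}{-9144 - 87 M}$ ($v{\left(M,F \right)} = \frac{3}{-9 + \left(67 - 154\right) \left(M + 105\right)} = \frac{3}{-9 - 87 \left(105 + M\right)} = \frac{3}{-9 - \left(9135 + 87 M\right)} = \frac{3}{-9144 - 87 M}$)
$d = -28642$ ($d = -12516 - 16126 = -28642$)
$d + v{\left(\sqrt{-3 + 105},-84 \right)} = -28642 + \frac{1}{-3048 - 29 \sqrt{-3 + 105}} = -28642 + \frac{1}{-3048 - 29 \sqrt{102}}$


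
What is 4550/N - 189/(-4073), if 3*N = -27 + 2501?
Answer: 28032018/5038301 ≈ 5.5638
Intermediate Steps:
N = 2474/3 (N = (-27 + 2501)/3 = (⅓)*2474 = 2474/3 ≈ 824.67)
4550/N - 189/(-4073) = 4550/(2474/3) - 189/(-4073) = 4550*(3/2474) - 189*(-1/4073) = 6825/1237 + 189/4073 = 28032018/5038301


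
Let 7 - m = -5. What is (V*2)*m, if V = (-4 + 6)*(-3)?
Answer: -144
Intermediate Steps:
m = 12 (m = 7 - 1*(-5) = 7 + 5 = 12)
V = -6 (V = 2*(-3) = -6)
(V*2)*m = -6*2*12 = -12*12 = -144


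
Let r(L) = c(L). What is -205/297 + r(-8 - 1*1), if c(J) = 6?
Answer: 1577/297 ≈ 5.3098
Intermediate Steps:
r(L) = 6
-205/297 + r(-8 - 1*1) = -205/297 + 6 = 1577/297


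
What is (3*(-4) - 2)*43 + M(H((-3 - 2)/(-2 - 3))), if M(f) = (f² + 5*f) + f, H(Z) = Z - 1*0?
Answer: -595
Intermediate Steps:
H(Z) = Z (H(Z) = Z + 0 = Z)
M(f) = f² + 6*f
(3*(-4) - 2)*43 + M(H((-3 - 2)/(-2 - 3))) = (3*(-4) - 2)*43 + ((-3 - 2)/(-2 - 3))*(6 + (-3 - 2)/(-2 - 3)) = (-12 - 2)*43 + (-5/(-5))*(6 - 5/(-5)) = -14*43 + (-5*(-⅕))*(6 - 5*(-⅕)) = -602 + 1*(6 + 1) = -602 + 1*7 = -602 + 7 = -595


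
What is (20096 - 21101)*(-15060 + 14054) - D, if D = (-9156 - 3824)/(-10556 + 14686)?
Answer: 7077232/7 ≈ 1.0110e+6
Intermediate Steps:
D = -22/7 (D = -12980/4130 = -12980*1/4130 = -22/7 ≈ -3.1429)
(20096 - 21101)*(-15060 + 14054) - D = (20096 - 21101)*(-15060 + 14054) - 1*(-22/7) = -1005*(-1006) + 22/7 = 1011030 + 22/7 = 7077232/7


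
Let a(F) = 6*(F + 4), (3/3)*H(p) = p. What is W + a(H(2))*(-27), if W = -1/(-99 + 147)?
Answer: -46657/48 ≈ -972.02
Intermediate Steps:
H(p) = p
a(F) = 24 + 6*F (a(F) = 6*(4 + F) = 24 + 6*F)
W = -1/48 ≈ -0.020833
W + a(H(2))*(-27) = -1/48 + (24 + 6*2)*(-27) = -1/48 + (24 + 12)*(-27) = -1/48 + 36*(-27) = -1/48 - 972 = -46657/48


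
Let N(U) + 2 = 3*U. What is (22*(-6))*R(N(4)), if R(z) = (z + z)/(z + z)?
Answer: -132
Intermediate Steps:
N(U) = -2 + 3*U
R(z) = 1 (R(z) = (2*z)/((2*z)) = (2*z)*(1/(2*z)) = 1)
(22*(-6))*R(N(4)) = (22*(-6))*1 = -132*1 = -132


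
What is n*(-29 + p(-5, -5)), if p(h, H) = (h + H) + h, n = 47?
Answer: -2068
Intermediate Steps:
p(h, H) = H + 2*h (p(h, H) = (H + h) + h = H + 2*h)
n*(-29 + p(-5, -5)) = 47*(-29 + (-5 + 2*(-5))) = 47*(-29 + (-5 - 10)) = 47*(-29 - 15) = 47*(-44) = -2068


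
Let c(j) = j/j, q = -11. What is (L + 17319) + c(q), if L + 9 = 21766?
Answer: 39077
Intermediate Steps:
c(j) = 1
L = 21757 (L = -9 + 21766 = 21757)
(L + 17319) + c(q) = (21757 + 17319) + 1 = 39076 + 1 = 39077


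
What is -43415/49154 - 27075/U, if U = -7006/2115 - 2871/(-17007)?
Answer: 15955103209789265/1852759706686 ≈ 8611.5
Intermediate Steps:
U = -37692959/11989935 (U = -7006*1/2115 - 2871*(-1/17007) = -7006/2115 + 957/5669 = -37692959/11989935 ≈ -3.1437)
-43415/49154 - 27075/U = -43415/49154 - 27075/(-37692959/11989935) = -43415*1/49154 - 27075*(-11989935/37692959) = -43415/49154 + 324627490125/37692959 = 15955103209789265/1852759706686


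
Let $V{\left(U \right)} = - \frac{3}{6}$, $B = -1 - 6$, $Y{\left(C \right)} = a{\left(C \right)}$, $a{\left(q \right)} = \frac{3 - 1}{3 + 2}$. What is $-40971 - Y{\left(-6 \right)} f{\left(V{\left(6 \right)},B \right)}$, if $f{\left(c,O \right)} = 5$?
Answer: $-40973$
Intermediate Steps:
$a{\left(q \right)} = \frac{2}{5}$
$Y{\left(C \right)} = \frac{2}{5}$
$B = -7$ ($B = -1 - 6 = -7$)
$V{\left(U \right)} = - \frac{1}{2}$ ($V{\left(U \right)} = \left(-3\right) \frac{1}{6} = - \frac{1}{2}$)
$-40971 - Y{\left(-6 \right)} f{\left(V{\left(6 \right)},B \right)} = -40971 - \frac{2}{5} \cdot 5 = -40971 - 2 = -40973$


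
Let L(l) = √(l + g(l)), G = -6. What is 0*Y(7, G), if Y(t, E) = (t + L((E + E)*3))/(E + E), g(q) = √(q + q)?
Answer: 0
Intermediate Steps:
g(q) = √2*√q (g(q) = √(2*q) = √2*√q)
L(l) = √(l + √2*√l)
Y(t, E) = (t + √(6*E + 2*√3*√E))/(2*E) (Y(t, E) = (t + √((E + E)*3 + √2*√((E + E)*3)))/(E + E) = (t + √((2*E)*3 + √2*√((2*E)*3)))/((2*E)) = (t + √(6*E + √2*√(6*E)))*(1/(2*E)) = (t + √(6*E + √2*(√6*√E)))*(1/(2*E)) = (t + √(6*E + 2*√3*√E))*(1/(2*E)) = (t + √(6*E + 2*√3*√E))/(2*E))
0*Y(7, G) = 0*(((½)*7 + √(6*(-6) + 2*√3*√(-6))/2)/(-6)) = 0*(-(7/2 + √(-36 + 2*√3*(I*√6))/2)/6) = 0*(-(7/2 + √(-36 + 6*I*√2)/2)/6) = 0*(-7/12 - √(-36 + 6*I*√2)/12) = 0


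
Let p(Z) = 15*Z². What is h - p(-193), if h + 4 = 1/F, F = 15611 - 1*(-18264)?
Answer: -18927283624/33875 ≈ -5.5874e+5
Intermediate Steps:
F = 33875 (F = 15611 + 18264 = 33875)
h = -135499/33875 (h = -4 + 1/33875 = -135499/33875 ≈ -4.0000)
h - p(-193) = -135499/33875 - 15*(-193)² = -135499/33875 - 15*37249 = -135499/33875 - 1*558735 = -135499/33875 - 558735 = -18927283624/33875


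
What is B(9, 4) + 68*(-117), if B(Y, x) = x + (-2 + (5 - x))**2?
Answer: -7951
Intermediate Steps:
B(Y, x) = x + (3 - x)**2
B(9, 4) + 68*(-117) = (4 + (-3 + 4)**2) + 68*(-117) = (4 + 1**2) - 7956 = (4 + 1) - 7956 = 5 - 7956 = -7951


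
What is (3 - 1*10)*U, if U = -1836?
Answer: 12852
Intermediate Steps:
(3 - 1*10)*U = (3 - 1*10)*(-1836) = (3 - 10)*(-1836) = -7*(-1836) = 12852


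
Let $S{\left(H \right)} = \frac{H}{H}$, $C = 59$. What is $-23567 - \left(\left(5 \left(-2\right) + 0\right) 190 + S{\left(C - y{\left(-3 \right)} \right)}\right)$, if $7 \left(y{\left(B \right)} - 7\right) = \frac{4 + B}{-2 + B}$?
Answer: $-21668$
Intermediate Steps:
$y{\left(B \right)} = 7 + \frac{4 + B}{7 \left(-2 + B\right)}$ ($y{\left(B \right)} = 7 + \frac{\left(4 + B\right) \frac{1}{-2 + B}}{7} = 7 + \frac{\frac{1}{-2 + B} \left(4 + B\right)}{7} = 7 + \frac{4 + B}{7 \left(-2 + B\right)}$)
$S{\left(H \right)} = 1$
$-23567 - \left(\left(5 \left(-2\right) + 0\right) 190 + S{\left(C - y{\left(-3 \right)} \right)}\right) = -23567 - \left(\left(5 \left(-2\right) + 0\right) 190 + 1\right) = -23567 - \left(\left(-10 + 0\right) 190 + 1\right) = -23567 - \left(\left(-10\right) 190 + 1\right) = -23567 - \left(-1900 + 1\right) = -23567 - -1899 = -23567 + 1899 = -21668$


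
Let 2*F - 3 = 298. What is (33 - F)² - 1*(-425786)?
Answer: 1758369/4 ≈ 4.3959e+5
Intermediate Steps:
F = 301/2 (F = 3/2 + (½)*298 = 3/2 + 149 = 301/2 ≈ 150.50)
(33 - F)² - 1*(-425786) = (33 - 1*301/2)² - 1*(-425786) = (33 - 301/2)² + 425786 = (-235/2)² + 425786 = 55225/4 + 425786 = 1758369/4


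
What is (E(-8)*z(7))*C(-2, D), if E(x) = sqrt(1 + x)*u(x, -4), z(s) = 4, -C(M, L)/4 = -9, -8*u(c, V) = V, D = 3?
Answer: 72*I*sqrt(7) ≈ 190.49*I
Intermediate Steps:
u(c, V) = -V/8
C(M, L) = 36 (C(M, L) = -4*(-9) = 36)
E(x) = sqrt(1 + x)/2 (E(x) = sqrt(1 + x)*(-1/8*(-4)) = sqrt(1 + x)*(1/2) = sqrt(1 + x)/2)
(E(-8)*z(7))*C(-2, D) = ((sqrt(1 - 8)/2)*4)*36 = ((sqrt(-7)/2)*4)*36 = (((I*sqrt(7))/2)*4)*36 = ((I*sqrt(7)/2)*4)*36 = (2*I*sqrt(7))*36 = 72*I*sqrt(7)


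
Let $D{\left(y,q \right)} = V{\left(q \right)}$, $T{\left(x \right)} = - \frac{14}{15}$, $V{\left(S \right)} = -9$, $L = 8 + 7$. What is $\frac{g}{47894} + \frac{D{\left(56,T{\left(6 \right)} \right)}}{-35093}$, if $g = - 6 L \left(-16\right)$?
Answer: $\frac{25482483}{840372071} \approx 0.030323$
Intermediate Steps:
$L = 15$
$g = 1440$ ($g = \left(-6\right) 15 \left(-16\right) = \left(-90\right) \left(-16\right) = 1440$)
$T{\left(x \right)} = - \frac{14}{15}$ ($T{\left(x \right)} = \left(-14\right) \frac{1}{15} = - \frac{14}{15}$)
$D{\left(y,q \right)} = -9$
$\frac{g}{47894} + \frac{D{\left(56,T{\left(6 \right)} \right)}}{-35093} = \frac{1440}{47894} - \frac{9}{-35093} = 1440 \cdot \frac{1}{47894} - - \frac{9}{35093} = \frac{720}{23947} + \frac{9}{35093} = \frac{25482483}{840372071}$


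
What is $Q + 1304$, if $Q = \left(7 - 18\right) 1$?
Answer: $1293$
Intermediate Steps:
$Q = -11$ ($Q = \left(-11\right) 1 = -11$)
$Q + 1304 = -11 + 1304 = 1293$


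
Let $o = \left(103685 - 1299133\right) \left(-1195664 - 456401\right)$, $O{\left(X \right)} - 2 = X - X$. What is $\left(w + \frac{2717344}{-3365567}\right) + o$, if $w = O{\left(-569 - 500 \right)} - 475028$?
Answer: $\frac{6646851199741920954}{3365567} \approx 1.975 \cdot 10^{12}$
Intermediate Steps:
$O{\left(X \right)} = 2$ ($O{\left(X \right)} = 2 + \left(X - X\right) = 2 + 0 = 2$)
$o = 1974957800120$ ($o = \left(-1195448\right) \left(-1652065\right) = 1974957800120$)
$w = -475026$ ($w = 2 - 475028 = -475026$)
$\left(w + \frac{2717344}{-3365567}\right) + o = \left(-475026 + \frac{2717344}{-3365567}\right) + 1974957800120 = \left(-475026 + 2717344 \left(- \frac{1}{3365567}\right)\right) + 1974957800120 = \left(-475026 - \frac{2717344}{3365567}\right) + 1974957800120 = - \frac{1598734547086}{3365567} + 1974957800120 = \frac{6646851199741920954}{3365567}$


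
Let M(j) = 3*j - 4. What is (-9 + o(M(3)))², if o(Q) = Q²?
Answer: 256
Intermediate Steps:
M(j) = -4 + 3*j
(-9 + o(M(3)))² = (-9 + (-4 + 3*3)²)² = (-9 + (-4 + 9)²)² = (-9 + 5²)² = (-9 + 25)² = 16² = 256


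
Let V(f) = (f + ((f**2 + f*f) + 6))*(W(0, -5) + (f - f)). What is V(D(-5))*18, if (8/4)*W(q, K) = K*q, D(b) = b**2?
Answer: 0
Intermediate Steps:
W(q, K) = K*q/2 (W(q, K) = (K*q)/2 = K*q/2)
V(f) = 0 (V(f) = (f + ((f**2 + f*f) + 6))*((1/2)*(-5)*0 + (f - f)) = (f + ((f**2 + f**2) + 6))*(0 + 0) = (f + (2*f**2 + 6))*0 = (f + (6 + 2*f**2))*0 = (6 + f + 2*f**2)*0 = 0)
V(D(-5))*18 = 0*18 = 0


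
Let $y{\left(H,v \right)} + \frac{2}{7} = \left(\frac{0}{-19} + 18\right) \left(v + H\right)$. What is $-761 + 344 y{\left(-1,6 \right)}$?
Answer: $\frac{210705}{7} \approx 30101.0$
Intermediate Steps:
$y{\left(H,v \right)} = - \frac{2}{7} + 18 H + 18 v$ ($y{\left(H,v \right)} = - \frac{2}{7} + \left(\frac{0}{-19} + 18\right) \left(v + H\right) = - \frac{2}{7} + \left(0 \left(- \frac{1}{19}\right) + 18\right) \left(H + v\right) = - \frac{2}{7} + \left(0 + 18\right) \left(H + v\right) = - \frac{2}{7} + 18 \left(H + v\right) = - \frac{2}{7} + \left(18 H + 18 v\right) = - \frac{2}{7} + 18 H + 18 v$)
$-761 + 344 y{\left(-1,6 \right)} = -761 + 344 \left(- \frac{2}{7} + 18 \left(-1\right) + 18 \cdot 6\right) = -761 + 344 \left(- \frac{2}{7} - 18 + 108\right) = -761 + 344 \cdot \frac{628}{7} = -761 + \frac{216032}{7} = \frac{210705}{7}$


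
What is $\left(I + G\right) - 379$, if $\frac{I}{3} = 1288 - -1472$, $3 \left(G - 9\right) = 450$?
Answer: $8060$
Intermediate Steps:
$G = 159$ ($G = 9 + \frac{1}{3} \cdot 450 = 9 + 150 = 159$)
$I = 8280$ ($I = 3 \left(1288 - -1472\right) = 3 \left(1288 + 1472\right) = 3 \cdot 2760 = 8280$)
$\left(I + G\right) - 379 = \left(8280 + 159\right) - 379 = 8439 - 379 = 8060$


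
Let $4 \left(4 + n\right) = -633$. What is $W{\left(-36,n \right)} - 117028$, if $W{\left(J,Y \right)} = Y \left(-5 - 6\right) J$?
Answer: $-181279$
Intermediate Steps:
$n = - \frac{649}{4}$ ($n = -4 + \frac{1}{4} \left(-633\right) = -4 - \frac{633}{4} = - \frac{649}{4} \approx -162.25$)
$W{\left(J,Y \right)} = - 11 J Y$ ($W{\left(J,Y \right)} = Y \left(-11\right) J = - 11 Y J = - 11 J Y$)
$W{\left(-36,n \right)} - 117028 = \left(-11\right) \left(-36\right) \left(- \frac{649}{4}\right) - 117028 = -64251 - 117028 = -181279$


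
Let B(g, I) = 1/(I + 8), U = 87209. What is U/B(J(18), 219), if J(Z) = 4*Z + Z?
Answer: 19796443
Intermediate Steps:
J(Z) = 5*Z
B(g, I) = 1/(8 + I)
U/B(J(18), 219) = 87209/(1/(8 + 219)) = 87209/(1/227) = 87209*227 = 19796443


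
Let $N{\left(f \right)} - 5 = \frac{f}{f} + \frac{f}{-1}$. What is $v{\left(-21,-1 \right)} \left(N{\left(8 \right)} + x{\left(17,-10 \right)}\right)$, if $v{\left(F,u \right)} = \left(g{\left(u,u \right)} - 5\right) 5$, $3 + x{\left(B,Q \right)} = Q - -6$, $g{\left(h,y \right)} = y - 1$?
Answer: $315$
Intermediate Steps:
$g{\left(h,y \right)} = -1 + y$
$N{\left(f \right)} = 6 - f$ ($N{\left(f \right)} = 5 + \left(\frac{f}{f} + \frac{f}{-1}\right) = 5 + \left(1 + f \left(-1\right)\right) = 5 - \left(-1 + f\right) = 6 - f$)
$x{\left(B,Q \right)} = 3 + Q$ ($x{\left(B,Q \right)} = -3 + \left(Q - -6\right) = -3 + \left(Q + 6\right) = -3 + \left(6 + Q\right) = 3 + Q$)
$v{\left(F,u \right)} = -30 + 5 u$ ($v{\left(F,u \right)} = \left(\left(-1 + u\right) - 5\right) 5 = \left(-6 + u\right) 5 = -30 + 5 u$)
$v{\left(-21,-1 \right)} \left(N{\left(8 \right)} + x{\left(17,-10 \right)}\right) = \left(-30 + 5 \left(-1\right)\right) \left(\left(6 - 8\right) + \left(3 - 10\right)\right) = \left(-30 - 5\right) \left(\left(6 - 8\right) - 7\right) = - 35 \left(-2 - 7\right) = \left(-35\right) \left(-9\right) = 315$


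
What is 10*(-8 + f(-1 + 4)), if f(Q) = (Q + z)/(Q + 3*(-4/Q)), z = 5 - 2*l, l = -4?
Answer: -240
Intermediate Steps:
z = 13 (z = 5 - 2*(-4) = 5 + 8 = 13)
f(Q) = (13 + Q)/(Q - 12/Q) (f(Q) = (Q + 13)/(Q + 3*(-4/Q)) = (13 + Q)/(Q - 12/Q))
10*(-8 + f(-1 + 4)) = 10*(-8 + (-1 + 4)*(13 + (-1 + 4))/(-12 + (-1 + 4)²)) = 10*(-8 + 3*(13 + 3)/(-12 + 3²)) = 10*(-8 + 3*16/(-12 + 9)) = 10*(-8 + 3*16/(-3)) = 10*(-8 + 3*(-⅓)*16) = 10*(-8 - 16) = 10*(-24) = -240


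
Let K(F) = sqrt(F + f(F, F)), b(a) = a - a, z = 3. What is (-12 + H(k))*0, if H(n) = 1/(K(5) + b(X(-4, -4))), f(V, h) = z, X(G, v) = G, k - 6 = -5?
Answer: 0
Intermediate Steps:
k = 1 (k = 6 - 5 = 1)
f(V, h) = 3
b(a) = 0
K(F) = sqrt(3 + F) (K(F) = sqrt(F + 3) = sqrt(3 + F))
H(n) = sqrt(2)/4 (H(n) = 1/(sqrt(3 + 5) + 0) = 1/(sqrt(8) + 0) = 1/(2*sqrt(2) + 0) = 1/(2*sqrt(2)) = sqrt(2)/4)
(-12 + H(k))*0 = (-12 + sqrt(2)/4)*0 = 0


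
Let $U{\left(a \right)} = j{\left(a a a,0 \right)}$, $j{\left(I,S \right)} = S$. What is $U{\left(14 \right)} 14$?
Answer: $0$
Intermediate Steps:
$U{\left(a \right)} = 0$
$U{\left(14 \right)} 14 = 0 \cdot 14 = 0$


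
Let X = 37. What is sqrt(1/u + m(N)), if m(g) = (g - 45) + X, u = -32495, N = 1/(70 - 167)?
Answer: 2*I*sqrt(2114579630)/32495 ≈ 2.8303*I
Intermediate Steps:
N = -1/97 (N = 1/(-97) = -1/97 ≈ -0.010309)
m(g) = -8 + g (m(g) = (g - 45) + 37 = (-45 + g) + 37 = -8 + g)
sqrt(1/u + m(N)) = sqrt(1/(-32495) + (-8 - 1/97)) = sqrt(-1/32495 - 777/97) = sqrt(-260296/32495) = 2*I*sqrt(2114579630)/32495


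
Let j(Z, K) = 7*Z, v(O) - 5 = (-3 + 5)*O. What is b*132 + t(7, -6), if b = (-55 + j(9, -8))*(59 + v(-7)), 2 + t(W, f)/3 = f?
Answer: 52776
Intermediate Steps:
v(O) = 5 + 2*O (v(O) = 5 + (-3 + 5)*O = 5 + 2*O)
t(W, f) = -6 + 3*f
b = 400 (b = (-55 + 7*9)*(59 + (5 + 2*(-7))) = (-55 + 63)*(59 + (5 - 14)) = 8*(59 - 9) = 8*50 = 400)
b*132 + t(7, -6) = 400*132 + (-6 + 3*(-6)) = 52800 + (-6 - 18) = 52800 - 24 = 52776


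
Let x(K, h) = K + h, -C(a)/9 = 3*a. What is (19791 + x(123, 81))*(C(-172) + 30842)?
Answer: 709542570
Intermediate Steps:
C(a) = -27*a
(19791 + x(123, 81))*(C(-172) + 30842) = (19791 + (123 + 81))*(-27*(-172) + 30842) = (19791 + 204)*(4644 + 30842) = 19995*35486 = 709542570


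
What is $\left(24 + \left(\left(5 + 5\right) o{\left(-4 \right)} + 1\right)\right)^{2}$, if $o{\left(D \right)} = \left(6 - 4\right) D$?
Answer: $3025$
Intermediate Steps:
$o{\left(D \right)} = 2 D$
$\left(24 + \left(\left(5 + 5\right) o{\left(-4 \right)} + 1\right)\right)^{2} = \left(24 + \left(\left(5 + 5\right) 2 \left(-4\right) + 1\right)\right)^{2} = \left(24 + \left(10 \left(-8\right) + 1\right)\right)^{2} = \left(24 + \left(-80 + 1\right)\right)^{2} = \left(24 - 79\right)^{2} = \left(-55\right)^{2} = 3025$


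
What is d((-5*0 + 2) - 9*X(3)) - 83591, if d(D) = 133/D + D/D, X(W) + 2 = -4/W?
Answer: -2674747/32 ≈ -83586.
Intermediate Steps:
X(W) = -2 - 4/W
d(D) = 1 + 133/D (d(D) = 133/D + 1 = 1 + 133/D)
d((-5*0 + 2) - 9*X(3)) - 83591 = (133 + ((-5*0 + 2) - 9*(-2 - 4/3)))/((-5*0 + 2) - 9*(-2 - 4/3)) - 83591 = (133 + ((0 + 2) - 9*(-2 - 4*1/3)))/((0 + 2) - 9*(-2 - 4*1/3)) - 83591 = (133 + (2 - 9*(-2 - 4/3)))/(2 - 9*(-2 - 4/3)) - 83591 = (133 + (2 - 9*(-10/3)))/(2 - 9*(-10/3)) - 83591 = (133 + (2 + 30))/(2 + 30) - 83591 = (133 + 32)/32 - 83591 = (1/32)*165 - 83591 = 165/32 - 83591 = -2674747/32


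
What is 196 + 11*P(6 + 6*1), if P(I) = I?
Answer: 328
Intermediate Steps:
196 + 11*P(6 + 6*1) = 196 + 11*(6 + 6*1) = 196 + 11*(6 + 6) = 196 + 11*12 = 196 + 132 = 328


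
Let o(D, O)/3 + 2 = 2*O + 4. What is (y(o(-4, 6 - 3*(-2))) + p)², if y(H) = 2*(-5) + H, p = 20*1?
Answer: 7744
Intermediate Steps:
p = 20
o(D, O) = 6 + 6*O (o(D, O) = -6 + 3*(2*O + 4) = -6 + 3*(4 + 2*O) = -6 + (12 + 6*O) = 6 + 6*O)
y(H) = -10 + H
(y(o(-4, 6 - 3*(-2))) + p)² = ((-10 + (6 + 6*(6 - 3*(-2)))) + 20)² = ((-10 + (6 + 6*(6 + 6))) + 20)² = ((-10 + (6 + 6*12)) + 20)² = ((-10 + (6 + 72)) + 20)² = ((-10 + 78) + 20)² = (68 + 20)² = 88² = 7744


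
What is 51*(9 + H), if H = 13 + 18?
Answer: 2040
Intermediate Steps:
H = 31
51*(9 + H) = 51*(9 + 31) = 51*40 = 2040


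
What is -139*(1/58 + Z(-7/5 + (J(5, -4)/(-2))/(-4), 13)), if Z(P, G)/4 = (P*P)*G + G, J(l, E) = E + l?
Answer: -220172803/11600 ≈ -18980.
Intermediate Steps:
Z(P, G) = 4*G + 4*G*P**2 (Z(P, G) = 4*((P*P)*G + G) = 4*(P**2*G + G) = 4*(G*P**2 + G) = 4*(G + G*P**2) = 4*G + 4*G*P**2)
-139*(1/58 + Z(-7/5 + (J(5, -4)/(-2))/(-4), 13)) = -139*(1/58 + 4*13*(1 + (-7/5 + ((-4 + 5)/(-2))/(-4))**2)) = -139*(1/58 + 4*13*(1 + (-7*1/5 + (1*(-1/2))*(-1/4))**2)) = -139*(1/58 + 4*13*(1 + (-7/5 - 1/2*(-1/4))**2)) = -139*(1/58 + 4*13*(1 + (-7/5 + 1/8)**2)) = -139*(1/58 + 4*13*(1 + (-51/40)**2)) = -139*(1/58 + 4*13*(1 + 2601/1600)) = -139*(1/58 + 4*13*(4201/1600)) = -139*(1/58 + 54613/400) = -139*1583977/11600 = -220172803/11600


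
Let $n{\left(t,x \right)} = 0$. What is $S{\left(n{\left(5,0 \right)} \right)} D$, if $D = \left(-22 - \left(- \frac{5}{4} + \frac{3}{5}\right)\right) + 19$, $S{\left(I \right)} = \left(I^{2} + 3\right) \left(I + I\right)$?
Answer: $0$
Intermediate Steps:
$S{\left(I \right)} = 2 I \left(3 + I^{2}\right)$ ($S{\left(I \right)} = \left(3 + I^{2}\right) 2 I = 2 I \left(3 + I^{2}\right)$)
$D = - \frac{47}{20}$ ($D = \left(-22 - - \frac{13}{20}\right) + 19 = \left(-22 + \left(\frac{5}{4} - \frac{3}{5}\right)\right) + 19 = \left(-22 + \frac{13}{20}\right) + 19 = - \frac{427}{20} + 19 = - \frac{47}{20} \approx -2.35$)
$S{\left(n{\left(5,0 \right)} \right)} D = 2 \cdot 0 \left(3 + 0^{2}\right) \left(- \frac{47}{20}\right) = 2 \cdot 0 \left(3 + 0\right) \left(- \frac{47}{20}\right) = 2 \cdot 0 \cdot 3 \left(- \frac{47}{20}\right) = 0 \left(- \frac{47}{20}\right) = 0$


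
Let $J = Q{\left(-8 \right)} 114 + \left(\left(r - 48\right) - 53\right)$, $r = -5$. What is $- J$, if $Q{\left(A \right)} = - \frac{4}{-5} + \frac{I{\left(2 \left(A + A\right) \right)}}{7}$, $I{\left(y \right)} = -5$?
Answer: $\frac{3368}{35} \approx 96.229$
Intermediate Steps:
$Q{\left(A \right)} = \frac{3}{35}$ ($Q{\left(A \right)} = - \frac{4}{-5} - \frac{5}{7} = \left(-4\right) \left(- \frac{1}{5}\right) - \frac{5}{7} = \frac{4}{5} - \frac{5}{7} = \frac{3}{35}$)
$J = - \frac{3368}{35}$ ($J = \frac{3}{35} \cdot 114 - 106 = \frac{342}{35} - 106 = - \frac{3368}{35} \approx -96.229$)
$- J = \left(-1\right) \left(- \frac{3368}{35}\right) = \frac{3368}{35}$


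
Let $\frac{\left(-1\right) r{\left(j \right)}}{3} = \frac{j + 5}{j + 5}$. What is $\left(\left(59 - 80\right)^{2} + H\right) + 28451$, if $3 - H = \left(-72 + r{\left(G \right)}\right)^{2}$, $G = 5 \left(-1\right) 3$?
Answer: $23270$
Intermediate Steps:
$G = -15$ ($G = \left(-5\right) 3 = -15$)
$r{\left(j \right)} = -3$ ($r{\left(j \right)} = - 3 \frac{j + 5}{j + 5} = - 3 \frac{5 + j}{5 + j} = \left(-3\right) 1 = -3$)
$H = -5622$ ($H = 3 - \left(-72 - 3\right)^{2} = 3 - \left(-75\right)^{2} = 3 - 5625 = -5622$)
$\left(\left(59 - 80\right)^{2} + H\right) + 28451 = \left(\left(59 - 80\right)^{2} - 5622\right) + 28451 = \left(\left(-21\right)^{2} - 5622\right) + 28451 = \left(441 - 5622\right) + 28451 = -5181 + 28451 = 23270$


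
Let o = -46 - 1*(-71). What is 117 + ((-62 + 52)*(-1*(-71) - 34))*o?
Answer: -9133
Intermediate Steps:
o = 25 (o = -46 + 71 = 25)
117 + ((-62 + 52)*(-1*(-71) - 34))*o = 117 + ((-62 + 52)*(-1*(-71) - 34))*25 = 117 - 10*(71 - 34)*25 = 117 - 10*37*25 = 117 - 370*25 = 117 - 9250 = -9133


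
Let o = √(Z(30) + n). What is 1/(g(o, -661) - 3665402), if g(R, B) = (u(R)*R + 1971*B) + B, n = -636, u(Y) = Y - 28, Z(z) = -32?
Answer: I/(2*(-2484781*I + 28*√167)) ≈ -2.0123e-7 + 2.9303e-11*I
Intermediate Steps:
u(Y) = -28 + Y
o = 2*I*√167 (o = √(-32 - 636) = √(-668) = 2*I*√167 ≈ 25.846*I)
g(R, B) = 1972*B + R*(-28 + R) (g(R, B) = ((-28 + R)*R + 1971*B) + B = (R*(-28 + R) + 1971*B) + B = (1971*B + R*(-28 + R)) + B = 1972*B + R*(-28 + R))
1/(g(o, -661) - 3665402) = 1/((1972*(-661) + (2*I*√167)*(-28 + 2*I*√167)) - 3665402) = 1/((-1303492 + 2*I*√167*(-28 + 2*I*√167)) - 3665402) = 1/(-4968894 + 2*I*√167*(-28 + 2*I*√167))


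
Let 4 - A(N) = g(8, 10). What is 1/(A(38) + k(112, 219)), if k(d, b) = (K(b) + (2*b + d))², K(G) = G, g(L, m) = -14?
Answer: 1/591379 ≈ 1.6910e-6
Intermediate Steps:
A(N) = 18 (A(N) = 4 - 1*(-14) = 4 + 14 = 18)
k(d, b) = (d + 3*b)² (k(d, b) = (b + (2*b + d))² = (b + (d + 2*b))² = (d + 3*b)²)
1/(A(38) + k(112, 219)) = 1/(18 + (112 + 3*219)²) = 1/(18 + (112 + 657)²) = 1/(18 + 769²) = 1/(18 + 591361) = 1/591379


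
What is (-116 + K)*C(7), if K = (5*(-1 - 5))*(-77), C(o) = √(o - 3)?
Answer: 4388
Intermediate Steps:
C(o) = √(-3 + o)
K = 2310 (K = (5*(-6))*(-77) = -30*(-77) = 2310)
(-116 + K)*C(7) = (-116 + 2310)*√(-3 + 7) = 2194*√4 = 2194*2 = 4388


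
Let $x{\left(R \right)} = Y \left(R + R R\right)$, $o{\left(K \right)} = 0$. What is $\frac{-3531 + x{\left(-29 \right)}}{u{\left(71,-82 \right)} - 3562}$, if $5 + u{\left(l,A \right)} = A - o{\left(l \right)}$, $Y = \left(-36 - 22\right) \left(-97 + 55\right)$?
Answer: $- \frac{1974501}{3649} \approx -541.11$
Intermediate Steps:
$Y = 2436$ ($Y = \left(-58\right) \left(-42\right) = 2436$)
$u{\left(l,A \right)} = -5 + A$ ($u{\left(l,A \right)} = -5 + \left(A - 0\right) = -5 + \left(A + 0\right) = -5 + A$)
$x{\left(R \right)} = 2436 R + 2436 R^{2}$ ($x{\left(R \right)} = 2436 \left(R + R R\right) = 2436 \left(R + R^{2}\right) = 2436 R + 2436 R^{2}$)
$\frac{-3531 + x{\left(-29 \right)}}{u{\left(71,-82 \right)} - 3562} = \frac{-3531 + 2436 \left(-29\right) \left(1 - 29\right)}{\left(-5 - 82\right) - 3562} = \frac{-3531 + 2436 \left(-29\right) \left(-28\right)}{-87 - 3562} = \frac{-3531 + 1978032}{-3649} = 1974501 \left(- \frac{1}{3649}\right) = - \frac{1974501}{3649}$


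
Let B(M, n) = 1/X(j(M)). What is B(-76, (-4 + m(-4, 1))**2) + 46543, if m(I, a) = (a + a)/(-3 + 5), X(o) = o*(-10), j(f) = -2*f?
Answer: 70745359/1520 ≈ 46543.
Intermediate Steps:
X(o) = -10*o
m(I, a) = a (m(I, a) = (2*a)/2 = (2*a)*(1/2) = a)
B(M, n) = 1/(20*M) (B(M, n) = 1/(-(-20)*M) = 1/(20*M))
B(-76, (-4 + m(-4, 1))**2) + 46543 = (1/20)/(-76) + 46543 = (1/20)*(-1/76) + 46543 = -1/1520 + 46543 = 70745359/1520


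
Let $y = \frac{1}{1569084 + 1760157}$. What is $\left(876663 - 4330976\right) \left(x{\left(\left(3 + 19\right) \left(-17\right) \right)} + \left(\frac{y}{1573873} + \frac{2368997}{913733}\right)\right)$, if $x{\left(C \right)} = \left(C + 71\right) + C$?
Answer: $\frac{11153680663269490651584693767}{4787780476366257069} \approx 2.3296 \cdot 10^{9}$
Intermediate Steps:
$y = \frac{1}{3329241} \approx 3.0037 \cdot 10^{-7}$
$x{\left(C \right)} = 71 + 2 C$ ($x{\left(C \right)} = \left(71 + C\right) + C = 71 + 2 C$)
$\left(876663 - 4330976\right) \left(x{\left(\left(3 + 19\right) \left(-17\right) \right)} + \left(\frac{y}{1573873} + \frac{2368997}{913733}\right)\right) = \left(876663 - 4330976\right) \left(\left(71 + 2 \left(3 + 19\right) \left(-17\right)\right) + \left(\frac{1}{3329241 \cdot 1573873} + \frac{2368997}{913733}\right)\right) = - 3454313 \left(\left(71 + 2 \cdot 22 \left(-17\right)\right) + \left(\frac{1}{3329241} \cdot \frac{1}{1573873} + 2368997 \cdot \frac{1}{913733}\right)\right) = - 3454313 \left(\left(71 + 2 \left(-374\right)\right) + \left(\frac{1}{5239802520393} + \frac{2368997}{913733}\right)\right) = - 3454313 \left(\left(71 - 748\right) + \frac{12413076451404369554}{4787780476366257069}\right) = - 3454313 \left(-677 + \frac{12413076451404369554}{4787780476366257069}\right) = \left(-3454313\right) \left(- \frac{3228914306048551666159}{4787780476366257069}\right) = \frac{11153680663269490651584693767}{4787780476366257069}$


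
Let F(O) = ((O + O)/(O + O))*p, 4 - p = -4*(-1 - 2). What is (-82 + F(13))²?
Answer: 8100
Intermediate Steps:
p = -8 (p = 4 - (-4)*(-1 - 2) = 4 - (-4)*(-3) = 4 - 1*12 = 4 - 12 = -8)
F(O) = -8 (F(O) = ((O + O)/(O + O))*(-8) = ((2*O)/((2*O)))*(-8) = ((2*O)*(1/(2*O)))*(-8) = 1*(-8) = -8)
(-82 + F(13))² = (-82 - 8)² = (-90)² = 8100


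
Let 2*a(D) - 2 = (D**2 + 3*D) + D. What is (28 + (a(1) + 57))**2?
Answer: 31329/4 ≈ 7832.3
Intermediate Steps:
a(D) = 1 + D**2/2 + 2*D (a(D) = 1 + ((D**2 + 3*D) + D)/2 = 1 + (D**2 + 4*D)/2 = 1 + (D**2/2 + 2*D) = 1 + D**2/2 + 2*D)
(28 + (a(1) + 57))**2 = (28 + ((1 + (1/2)*1**2 + 2*1) + 57))**2 = (28 + ((1 + (1/2)*1 + 2) + 57))**2 = (28 + ((1 + 1/2 + 2) + 57))**2 = (28 + (7/2 + 57))**2 = (28 + 121/2)**2 = (177/2)**2 = 31329/4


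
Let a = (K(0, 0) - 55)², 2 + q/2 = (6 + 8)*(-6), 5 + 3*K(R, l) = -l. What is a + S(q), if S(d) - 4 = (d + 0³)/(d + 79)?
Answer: 897532/279 ≈ 3217.0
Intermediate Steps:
K(R, l) = -5/3 - l/3 (K(R, l) = -5/3 + (-l)/3 = -5/3 - l/3)
q = -172 (q = -4 + 2*((6 + 8)*(-6)) = -4 + 2*(14*(-6)) = -4 + 2*(-84) = -4 - 168 = -172)
S(d) = 4 + d/(79 + d) (S(d) = 4 + (d + 0³)/(d + 79) = 4 + (d + 0)/(79 + d) = 4 + d/(79 + d))
a = 28900/9 (a = ((-5/3 - ⅓*0) - 55)² = ((-5/3 + 0) - 55)² = (-5/3 - 55)² = (-170/3)² = 28900/9 ≈ 3211.1)
a + S(q) = 28900/9 + (316 + 5*(-172))/(79 - 172) = 28900/9 + (316 - 860)/(-93) = 28900/9 - 1/93*(-544) = 28900/9 + 544/93 = 897532/279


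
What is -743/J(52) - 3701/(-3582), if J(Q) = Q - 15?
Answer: -2524489/132534 ≈ -19.048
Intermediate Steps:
J(Q) = -15 + Q
-743/J(52) - 3701/(-3582) = -743/(-15 + 52) - 3701/(-3582) = -743/37 - 3701*(-1/3582) = -743*1/37 + 3701/3582 = -743/37 + 3701/3582 = -2524489/132534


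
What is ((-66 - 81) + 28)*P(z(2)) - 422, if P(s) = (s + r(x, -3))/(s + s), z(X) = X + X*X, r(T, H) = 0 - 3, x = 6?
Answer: -1807/4 ≈ -451.75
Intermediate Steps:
r(T, H) = -3
z(X) = X + X**2
P(s) = (-3 + s)/(2*s) (P(s) = (s - 3)/(s + s) = (-3 + s)/((2*s)) = (-3 + s)*(1/(2*s)) = (-3 + s)/(2*s))
((-66 - 81) + 28)*P(z(2)) - 422 = ((-66 - 81) + 28)*((-3 + 2*(1 + 2))/(2*((2*(1 + 2))))) - 422 = (-147 + 28)*((-3 + 2*3)/(2*((2*3)))) - 422 = -119*(-3 + 6)/(2*6) - 422 = -119*3/(2*6) - 422 = -119*1/4 - 422 = -119/4 - 422 = -1807/4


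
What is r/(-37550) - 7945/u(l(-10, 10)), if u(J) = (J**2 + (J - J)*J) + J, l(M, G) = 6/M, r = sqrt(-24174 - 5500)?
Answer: 198625/6 - I*sqrt(29674)/37550 ≈ 33104.0 - 0.0045875*I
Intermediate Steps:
r = I*sqrt(29674) (r = sqrt(-29674) = I*sqrt(29674) ≈ 172.26*I)
l(M, G) = 6/M
u(J) = J + J**2 (u(J) = (J**2 + 0*J) + J = (J**2 + 0) + J = J**2 + J = J + J**2)
r/(-37550) - 7945/u(l(-10, 10)) = (I*sqrt(29674))/(-37550) - 7945*(-5/(3*(1 + 6/(-10)))) = (I*sqrt(29674))*(-1/37550) - 7945*(-5/(3*(1 + 6*(-1/10)))) = -I*sqrt(29674)/37550 - 7945*(-5/(3*(1 - 3/5))) = -I*sqrt(29674)/37550 - 7945/((-3/5*2/5)) = -I*sqrt(29674)/37550 - 7945/(-6/25) = -I*sqrt(29674)/37550 - 7945*(-25/6) = -I*sqrt(29674)/37550 + 198625/6 = 198625/6 - I*sqrt(29674)/37550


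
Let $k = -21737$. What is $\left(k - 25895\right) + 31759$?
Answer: $-15873$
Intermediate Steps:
$\left(k - 25895\right) + 31759 = \left(-21737 - 25895\right) + 31759 = -47632 + 31759 = -15873$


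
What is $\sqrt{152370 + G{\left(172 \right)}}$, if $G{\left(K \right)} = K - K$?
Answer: $3 \sqrt{16930} \approx 390.35$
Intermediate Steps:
$G{\left(K \right)} = 0$
$\sqrt{152370 + G{\left(172 \right)}} = \sqrt{152370 + 0} = \sqrt{152370} = 3 \sqrt{16930}$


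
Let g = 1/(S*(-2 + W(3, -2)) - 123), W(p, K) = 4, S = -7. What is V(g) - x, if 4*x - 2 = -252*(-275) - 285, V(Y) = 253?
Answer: -68005/4 ≈ -17001.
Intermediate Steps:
g = -1/137 (g = 1/(-7*(-2 + 4) - 123) = 1/(-7*2 - 123) = 1/(-14 - 123) = 1/(-137) = -1/137 ≈ -0.0072993)
x = 69017/4 (x = ½ + (-252*(-275) - 285)/4 = ½ + (69300 - 285)/4 = ½ + (¼)*69015 = ½ + 69015/4 = 69017/4 ≈ 17254.)
V(g) - x = 253 - 1*69017/4 = 253 - 69017/4 = -68005/4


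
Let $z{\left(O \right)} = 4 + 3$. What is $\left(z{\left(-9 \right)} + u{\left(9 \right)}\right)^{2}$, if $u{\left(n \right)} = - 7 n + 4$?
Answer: $2704$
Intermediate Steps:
$u{\left(n \right)} = 4 - 7 n$
$z{\left(O \right)} = 7$
$\left(z{\left(-9 \right)} + u{\left(9 \right)}\right)^{2} = \left(7 + \left(4 - 63\right)\right)^{2} = \left(7 - 59\right)^{2} = \left(-52\right)^{2} = 2704$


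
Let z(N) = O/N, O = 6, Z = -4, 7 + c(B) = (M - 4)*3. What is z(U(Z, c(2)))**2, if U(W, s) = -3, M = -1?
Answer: 4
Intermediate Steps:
c(B) = -22 (c(B) = -7 + (-1 - 4)*3 = -7 - 5*3 = -7 - 15 = -22)
z(N) = 6/N
z(U(Z, c(2)))**2 = (6/(-3))**2 = (6*(-1/3))**2 = (-2)**2 = 4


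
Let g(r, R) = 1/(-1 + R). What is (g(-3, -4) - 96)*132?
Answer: -63492/5 ≈ -12698.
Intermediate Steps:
(g(-3, -4) - 96)*132 = (1/(-1 - 4) - 96)*132 = (1/(-5) - 96)*132 = (-⅕ - 96)*132 = -481/5*132 = -63492/5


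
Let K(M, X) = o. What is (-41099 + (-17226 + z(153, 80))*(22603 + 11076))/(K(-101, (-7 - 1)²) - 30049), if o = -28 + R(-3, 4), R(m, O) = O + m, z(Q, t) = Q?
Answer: 287521333/15038 ≈ 19120.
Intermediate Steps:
o = -27 (o = -28 + (4 - 3) = -28 + 1 = -27)
K(M, X) = -27
(-41099 + (-17226 + z(153, 80))*(22603 + 11076))/(K(-101, (-7 - 1)²) - 30049) = (-41099 + (-17226 + 153)*(22603 + 11076))/(-27 - 30049) = (-41099 - 17073*33679)/(-30076) = (-41099 - 575001567)*(-1/30076) = -575042666*(-1/30076) = 287521333/15038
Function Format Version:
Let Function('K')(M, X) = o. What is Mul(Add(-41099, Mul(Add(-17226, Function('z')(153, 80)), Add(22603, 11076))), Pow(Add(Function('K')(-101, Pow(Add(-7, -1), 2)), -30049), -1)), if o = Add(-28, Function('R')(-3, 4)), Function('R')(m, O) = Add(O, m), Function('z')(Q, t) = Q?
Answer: Rational(287521333, 15038) ≈ 19120.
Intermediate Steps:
o = -27 (o = Add(-28, Add(4, -3)) = Add(-28, 1) = -27)
Function('K')(M, X) = -27
Mul(Add(-41099, Mul(Add(-17226, Function('z')(153, 80)), Add(22603, 11076))), Pow(Add(Function('K')(-101, Pow(Add(-7, -1), 2)), -30049), -1)) = Mul(Add(-41099, Mul(Add(-17226, 153), Add(22603, 11076))), Pow(Add(-27, -30049), -1)) = Mul(Add(-41099, Mul(-17073, 33679)), Pow(-30076, -1)) = Mul(Add(-41099, -575001567), Rational(-1, 30076)) = Mul(-575042666, Rational(-1, 30076)) = Rational(287521333, 15038)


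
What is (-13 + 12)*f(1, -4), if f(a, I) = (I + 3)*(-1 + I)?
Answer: -5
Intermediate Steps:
f(a, I) = (-1 + I)*(3 + I) (f(a, I) = (3 + I)*(-1 + I) = (-1 + I)*(3 + I))
(-13 + 12)*f(1, -4) = (-13 + 12)*(-3 + (-4)² + 2*(-4)) = -(-3 + 16 - 8) = -1*5 = -5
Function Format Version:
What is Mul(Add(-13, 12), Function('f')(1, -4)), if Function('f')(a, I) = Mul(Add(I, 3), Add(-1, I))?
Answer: -5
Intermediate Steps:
Function('f')(a, I) = Mul(Add(-1, I), Add(3, I)) (Function('f')(a, I) = Mul(Add(3, I), Add(-1, I)) = Mul(Add(-1, I), Add(3, I)))
Mul(Add(-13, 12), Function('f')(1, -4)) = Mul(Add(-13, 12), Add(-3, Pow(-4, 2), Mul(2, -4))) = Mul(-1, Add(-3, 16, -8)) = Mul(-1, 5) = -5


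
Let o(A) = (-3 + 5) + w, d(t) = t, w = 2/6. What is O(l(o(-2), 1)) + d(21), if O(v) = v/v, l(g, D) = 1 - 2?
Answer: 22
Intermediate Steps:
w = ⅓ (w = 2*(⅙) = ⅓ ≈ 0.33333)
o(A) = 7/3 (o(A) = (-3 + 5) + ⅓ = 2 + ⅓ = 7/3)
l(g, D) = -1
O(v) = 1
O(l(o(-2), 1)) + d(21) = 1 + 21 = 22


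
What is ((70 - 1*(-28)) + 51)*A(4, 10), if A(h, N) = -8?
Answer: -1192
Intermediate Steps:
((70 - 1*(-28)) + 51)*A(4, 10) = ((70 - 1*(-28)) + 51)*(-8) = ((70 + 28) + 51)*(-8) = (98 + 51)*(-8) = 149*(-8) = -1192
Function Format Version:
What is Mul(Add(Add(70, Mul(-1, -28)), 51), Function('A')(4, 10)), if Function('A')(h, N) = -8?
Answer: -1192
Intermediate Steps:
Mul(Add(Add(70, Mul(-1, -28)), 51), Function('A')(4, 10)) = Mul(Add(Add(70, Mul(-1, -28)), 51), -8) = Mul(Add(Add(70, 28), 51), -8) = Mul(Add(98, 51), -8) = Mul(149, -8) = -1192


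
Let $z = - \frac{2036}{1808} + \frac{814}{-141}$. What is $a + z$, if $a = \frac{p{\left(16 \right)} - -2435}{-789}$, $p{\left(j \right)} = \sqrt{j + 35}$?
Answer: $- \frac{55789817}{5587172} - \frac{\sqrt{51}}{789} \approx -9.9944$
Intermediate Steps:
$p{\left(j \right)} = \sqrt{35 + j}$
$z = - \frac{439697}{63732}$ ($z = \left(-2036\right) \frac{1}{1808} + 814 \left(- \frac{1}{141}\right) = - \frac{509}{452} - \frac{814}{141} = - \frac{439697}{63732} \approx -6.8992$)
$a = - \frac{2435}{789} - \frac{\sqrt{51}}{789}$ ($a = \frac{\sqrt{35 + 16} - -2435}{-789} = \left(\sqrt{51} + 2435\right) \left(- \frac{1}{789}\right) = \left(2435 + \sqrt{51}\right) \left(- \frac{1}{789}\right) = - \frac{2435}{789} - \frac{\sqrt{51}}{789} \approx -3.0952$)
$a + z = \left(- \frac{2435}{789} - \frac{\sqrt{51}}{789}\right) - \frac{439697}{63732} = - \frac{55789817}{5587172} - \frac{\sqrt{51}}{789}$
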